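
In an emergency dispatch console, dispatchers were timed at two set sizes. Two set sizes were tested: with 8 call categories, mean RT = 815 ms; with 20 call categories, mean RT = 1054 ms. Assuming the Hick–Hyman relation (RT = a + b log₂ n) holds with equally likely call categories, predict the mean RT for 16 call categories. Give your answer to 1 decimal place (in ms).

995.8 ms

Solve the two-equation system in a and b:
  b = (1054 − 815) / (log₂ 20 − log₂ 8) = 239 / (4.3219 − 3) = 180.797 ms/bit
  a = 815 − 180.797 × 3 = 272.610 ms
Then RT(16) = 272.610 + 180.797 × log₂ 16 = 272.610 + 180.797 × 4 ≈ 995.797 ms.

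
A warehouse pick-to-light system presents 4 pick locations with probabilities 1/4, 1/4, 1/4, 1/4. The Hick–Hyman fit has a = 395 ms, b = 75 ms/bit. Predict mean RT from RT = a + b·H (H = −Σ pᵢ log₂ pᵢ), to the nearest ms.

H = −Σ pᵢ log₂ pᵢ = 0.25·2 + 0.25·2 + 0.25·2 + 0.25·2 = 2.000 bits.
RT = 395 + 75 × 2.000 = 545.00 ms.

545 ms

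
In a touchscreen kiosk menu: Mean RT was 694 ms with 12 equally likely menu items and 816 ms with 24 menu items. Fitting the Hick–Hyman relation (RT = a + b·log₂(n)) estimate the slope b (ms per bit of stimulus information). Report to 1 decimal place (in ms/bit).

The slope on a log₂ axis is (816 − 694) / (4.5850 − 3.5850) = 122.000 ms/bit.

122.0 ms/bit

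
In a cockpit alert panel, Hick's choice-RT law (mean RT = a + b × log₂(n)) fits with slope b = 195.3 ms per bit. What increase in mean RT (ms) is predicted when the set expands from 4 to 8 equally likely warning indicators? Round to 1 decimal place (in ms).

195.3 ms

ΔRT = (a + b log₂ n₂) − (a + b log₂ n₁) = b·(log₂ n₂ − log₂ n₁).
log₂(8) − log₂(4) = log₂(8/4) = log₂(2) = 1.
ΔRT = 195.3 × 1.0000 = 195.300 ms.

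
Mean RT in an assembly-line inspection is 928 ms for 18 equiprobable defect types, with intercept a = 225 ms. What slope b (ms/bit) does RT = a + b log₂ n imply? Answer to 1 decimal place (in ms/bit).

168.6 ms/bit

18 alternatives carry log₂ 18 = 4.1699 bits; the choice cost is 928 − 225 = 703 ms, so b = 703/4.1699 = 168.588 ms/bit.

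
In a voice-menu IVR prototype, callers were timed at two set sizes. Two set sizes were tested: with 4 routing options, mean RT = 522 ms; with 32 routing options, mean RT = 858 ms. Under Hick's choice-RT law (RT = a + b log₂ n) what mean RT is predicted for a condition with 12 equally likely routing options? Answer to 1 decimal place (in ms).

Fit slope and intercept:
  b = (858 − 522) / (log₂ 32 − log₂ 4) = 336 / (5 − 2) = 112.000 ms/bit
  a = 522 − 112.000 × 2 = 298.000 ms
Then RT(12) = 298.000 + 112.000 × log₂ 12 = 298.000 + 112.000 × 3.5850 ≈ 699.516 ms.

699.5 ms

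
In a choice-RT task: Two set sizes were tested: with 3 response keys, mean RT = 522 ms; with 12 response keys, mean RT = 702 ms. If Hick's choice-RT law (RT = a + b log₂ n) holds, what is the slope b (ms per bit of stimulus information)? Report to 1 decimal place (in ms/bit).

Slope: b = (702 − 522) / (log₂ 12 − log₂ 3) = 180/2.0000 = 90.000 ms/bit.

90.0 ms/bit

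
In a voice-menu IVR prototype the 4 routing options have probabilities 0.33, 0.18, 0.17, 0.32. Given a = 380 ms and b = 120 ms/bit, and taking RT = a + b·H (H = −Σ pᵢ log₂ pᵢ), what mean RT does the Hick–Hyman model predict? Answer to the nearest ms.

612 ms

Entropy contributions −pᵢ log₂ pᵢ: 0.5278, 0.4453, 0.4346, 0.5260; sum H = 1.9338 bits.
RT = a + bH = 380 + 120·1.9338 = 612.05 ms.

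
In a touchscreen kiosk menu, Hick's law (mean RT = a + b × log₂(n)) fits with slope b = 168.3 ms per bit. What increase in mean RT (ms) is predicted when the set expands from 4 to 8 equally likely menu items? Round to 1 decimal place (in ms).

Only the slope matters, since a is common to both: ΔRT = b·log₂(n₂/n₁).
log₂(8) − log₂(4) = log₂(8/4) = log₂(2) = 1.
ΔRT = 168.3 × 1.0000 = 168.300 ms.

168.3 ms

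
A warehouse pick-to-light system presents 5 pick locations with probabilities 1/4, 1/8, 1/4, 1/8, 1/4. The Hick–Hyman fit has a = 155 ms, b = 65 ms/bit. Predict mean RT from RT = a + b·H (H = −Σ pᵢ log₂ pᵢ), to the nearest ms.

301 ms

H = −Σ pᵢ log₂ pᵢ = 0.25·2 + 0.125·3 + 0.25·2 + 0.125·3 + 0.25·2 = 2.250 bits.
RT = 155 + 65 × 2.250 = 301.25 ms.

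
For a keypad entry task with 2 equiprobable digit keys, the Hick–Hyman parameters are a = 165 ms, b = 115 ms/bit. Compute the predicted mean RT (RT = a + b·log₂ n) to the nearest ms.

log₂(2) = 1 bits, so RT = 165 + 115 × 1 ≈ 280.000 ms.

280 ms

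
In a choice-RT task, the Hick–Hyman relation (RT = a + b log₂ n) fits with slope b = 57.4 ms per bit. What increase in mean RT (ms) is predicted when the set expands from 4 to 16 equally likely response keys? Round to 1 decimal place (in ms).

114.8 ms

The intercept a cancels: ΔRT = b·(log₂ n₂ − log₂ n₁) = b·log₂(n₂/n₁).
log₂(16) − log₂(4) = log₂(16/4) = log₂(4) = 2.
ΔRT = 57.4 × 2.0000 = 114.800 ms.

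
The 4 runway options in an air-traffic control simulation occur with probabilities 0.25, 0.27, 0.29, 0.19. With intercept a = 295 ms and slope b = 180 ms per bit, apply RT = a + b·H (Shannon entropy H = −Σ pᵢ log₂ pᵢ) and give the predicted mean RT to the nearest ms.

H = 0.25·log₂(1/0.25) + 0.27·log₂(1/0.27) + 0.29·log₂(1/0.29) + 0.19·log₂(1/0.19) = 1.9832 bits.
RT = 295 + 180 × 1.9832 = 651.97 ms.

652 ms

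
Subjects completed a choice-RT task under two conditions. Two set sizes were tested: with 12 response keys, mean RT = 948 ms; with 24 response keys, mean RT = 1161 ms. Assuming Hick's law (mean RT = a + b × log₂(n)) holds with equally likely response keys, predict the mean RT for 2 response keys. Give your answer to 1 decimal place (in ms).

397.4 ms

With log₂ n on the abscissa the relation is linear; from the two conditions:
  b = (1161 − 948) / (log₂ 24 − log₂ 12) = 213 / (4.5850 − 3.5850) = 213.000 ms/bit
  a = 948 − 213.000 × 3.5850 = 184.403 ms
Then RT(2) = 184.403 + 213.000 × log₂ 2 = 184.403 + 213.000 × 1 ≈ 397.403 ms.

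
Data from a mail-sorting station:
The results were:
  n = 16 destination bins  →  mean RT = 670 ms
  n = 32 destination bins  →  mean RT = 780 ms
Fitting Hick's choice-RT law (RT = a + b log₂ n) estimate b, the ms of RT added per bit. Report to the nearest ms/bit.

b = (RT₂ − RT₁)/(log₂ n₂ − log₂ n₁) = (780 − 670)/(5 − 4) = 110 ms/bit.

110 ms/bit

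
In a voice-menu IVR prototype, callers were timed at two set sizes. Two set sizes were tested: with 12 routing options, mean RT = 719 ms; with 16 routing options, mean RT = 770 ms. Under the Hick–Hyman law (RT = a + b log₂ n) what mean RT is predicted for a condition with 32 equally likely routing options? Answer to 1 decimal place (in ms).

892.9 ms

Fit slope and intercept:
  b = (770 − 719) / (log₂ 16 − log₂ 12) = 51 / (4 − 3.5850) = 122.880 ms/bit
  a = 719 − 122.880 × 3.5850 = 278.478 ms
Then RT(32) = 278.478 + 122.880 × log₂ 32 = 278.478 + 122.880 × 5 ≈ 892.880 ms.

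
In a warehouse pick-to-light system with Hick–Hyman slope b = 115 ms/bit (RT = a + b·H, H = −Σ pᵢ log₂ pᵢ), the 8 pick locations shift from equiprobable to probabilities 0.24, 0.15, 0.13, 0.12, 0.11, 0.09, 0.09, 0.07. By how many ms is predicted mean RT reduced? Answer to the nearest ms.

12 ms

Equiprobable entropy H₀ = log₂ 8 = 3.0000 bits.
Skewed entropy H = −Σ pᵢ log₂ pᵢ = 2.8985 bits.
ΔRT = b·(H₀ − H) = 115 × 0.1015 = 11.67 ms.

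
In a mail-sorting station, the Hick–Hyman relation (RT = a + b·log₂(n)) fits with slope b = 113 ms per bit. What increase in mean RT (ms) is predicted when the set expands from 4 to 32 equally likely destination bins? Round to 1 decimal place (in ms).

339.0 ms

Only the slope matters, since a is common to both: ΔRT = b·log₂(n₂/n₁).
log₂(32) − log₂(4) = log₂(32/4) = log₂(8) = 3.
ΔRT = 113 × 3.0000 = 339.000 ms.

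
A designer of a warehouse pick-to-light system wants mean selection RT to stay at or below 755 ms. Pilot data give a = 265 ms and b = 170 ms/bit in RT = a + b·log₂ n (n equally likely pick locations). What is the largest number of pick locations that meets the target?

Set 265 + 170·log₂ n ≤ 755 → log₂ n ≤ (755 − 265)/170 = 2.8824.
So n ≤ 2^2.8824 = 7.374; the largest integer n is 7.

7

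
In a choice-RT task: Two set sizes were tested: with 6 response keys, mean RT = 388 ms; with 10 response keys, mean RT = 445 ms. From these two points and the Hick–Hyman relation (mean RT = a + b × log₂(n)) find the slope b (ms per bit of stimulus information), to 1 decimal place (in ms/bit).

77.3 ms/bit

The slope on a log₂ axis is (445 − 388) / (3.3219 − 2.5850) = 77.344 ms/bit.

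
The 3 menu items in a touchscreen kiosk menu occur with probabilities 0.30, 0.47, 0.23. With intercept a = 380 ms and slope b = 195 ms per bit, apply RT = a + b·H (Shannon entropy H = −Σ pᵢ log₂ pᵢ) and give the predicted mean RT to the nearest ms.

677 ms

Entropy contributions −pᵢ log₂ pᵢ: 0.5211, 0.5120, 0.4877; sum H = 1.5207 bits.
RT = a + bH = 380 + 195·1.5207 = 676.54 ms.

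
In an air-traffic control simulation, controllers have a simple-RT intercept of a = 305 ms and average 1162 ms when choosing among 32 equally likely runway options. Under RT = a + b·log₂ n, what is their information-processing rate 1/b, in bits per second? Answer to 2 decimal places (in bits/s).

5.83 bits/s

Choice component = 1162 − 305 = 857 ms over log₂(32) = 5 bits.
b = 857 / 5 = 171.400 ms/bit, so 1/b = 5.834 bits/s.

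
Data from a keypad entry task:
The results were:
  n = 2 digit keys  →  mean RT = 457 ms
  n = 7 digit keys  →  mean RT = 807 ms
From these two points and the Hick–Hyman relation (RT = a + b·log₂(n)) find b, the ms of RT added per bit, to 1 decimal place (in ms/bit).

Slope: b = (807 − 457) / (log₂ 7 − log₂ 2) = 350/1.8074 = 193.653 ms/bit.

193.7 ms/bit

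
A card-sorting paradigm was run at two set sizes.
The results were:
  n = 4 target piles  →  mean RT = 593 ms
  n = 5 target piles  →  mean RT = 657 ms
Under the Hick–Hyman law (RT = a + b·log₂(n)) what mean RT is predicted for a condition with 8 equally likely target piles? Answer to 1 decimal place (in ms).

Fit slope and intercept:
  b = (657 − 593) / (log₂ 5 − log₂ 4) = 64 / (2.3219 − 2) = 198.802 ms/bit
  a = 593 − 198.802 × 2 = 195.396 ms
Then RT(8) = 195.396 + 198.802 × log₂ 8 = 195.396 + 198.802 × 3 ≈ 791.802 ms.

791.8 ms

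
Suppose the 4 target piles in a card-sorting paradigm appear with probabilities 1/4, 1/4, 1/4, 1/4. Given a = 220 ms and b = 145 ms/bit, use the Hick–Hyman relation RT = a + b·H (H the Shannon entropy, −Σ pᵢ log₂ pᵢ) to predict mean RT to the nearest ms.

H = −Σ pᵢ log₂ pᵢ = 0.25·2 + 0.25·2 + 0.25·2 + 0.25·2 = 2.000 bits.
RT = 220 + 145 × 2.000 = 510.00 ms.

510 ms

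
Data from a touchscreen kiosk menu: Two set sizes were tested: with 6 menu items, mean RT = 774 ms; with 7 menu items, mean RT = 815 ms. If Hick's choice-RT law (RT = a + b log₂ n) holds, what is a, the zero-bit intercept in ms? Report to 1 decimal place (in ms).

297.4 ms

Slope: b = (815 − 774) / (log₂ 7 − log₂ 6) = 41/0.2224 = 184.359 ms/bit.
a = RT₁ − b·log₂ n₁ = 774 − 184.359 × 2.5850 = 297.439 ms.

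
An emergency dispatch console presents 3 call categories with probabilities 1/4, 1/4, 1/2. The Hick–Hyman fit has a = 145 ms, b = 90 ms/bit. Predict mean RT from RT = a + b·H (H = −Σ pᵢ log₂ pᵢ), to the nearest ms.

Each term −pᵢ log₂ pᵢ: 0.25·2 + 0.25·2 + 0.5·1; summed, H = 1.500 bits.
Mean RT = a + bH = 145 + 90·1.500 = 280.00 ms.

280 ms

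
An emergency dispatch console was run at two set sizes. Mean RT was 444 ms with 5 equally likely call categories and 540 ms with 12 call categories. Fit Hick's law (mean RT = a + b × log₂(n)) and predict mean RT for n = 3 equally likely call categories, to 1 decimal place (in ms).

With log₂ n on the abscissa the relation is linear; from the two conditions:
  b = (540 − 444) / (log₂ 12 − log₂ 5) = 96 / (3.5850 − 2.3219) = 76.007 ms/bit
  a = 444 − 76.007 × 2.3219 = 267.516 ms
Then RT(3) = 267.516 + 76.007 × log₂ 3 = 267.516 + 76.007 × 1.5850 ≈ 387.985 ms.

388.0 ms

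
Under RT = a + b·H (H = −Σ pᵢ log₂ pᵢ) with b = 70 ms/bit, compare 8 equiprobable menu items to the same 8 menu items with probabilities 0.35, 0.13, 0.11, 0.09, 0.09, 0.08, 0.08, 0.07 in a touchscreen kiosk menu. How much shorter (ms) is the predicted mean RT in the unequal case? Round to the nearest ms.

18 ms

The RT saving is b·ΔH. Equiprobable H₀ = log₂(8) = 3.0000 bits; with the given probabilities H = 2.7399 bits.
b·(H₀ − H) = 70 × (3.0000 − 2.7399) = 18.21 ms.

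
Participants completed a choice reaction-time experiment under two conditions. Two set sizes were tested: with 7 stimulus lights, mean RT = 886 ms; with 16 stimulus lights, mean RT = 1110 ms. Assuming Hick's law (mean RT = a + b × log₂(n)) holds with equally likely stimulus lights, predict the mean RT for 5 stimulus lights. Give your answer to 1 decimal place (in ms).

794.8 ms

Fit slope and intercept:
  b = (1110 − 886) / (log₂ 16 − log₂ 7) = 224 / (4 − 2.8074) = 187.818 ms/bit
  a = 886 − 187.818 × 2.8074 = 358.729 ms
Then RT(5) = 358.729 + 187.818 × log₂ 5 = 358.729 + 187.818 × 2.3219 ≈ 794.828 ms.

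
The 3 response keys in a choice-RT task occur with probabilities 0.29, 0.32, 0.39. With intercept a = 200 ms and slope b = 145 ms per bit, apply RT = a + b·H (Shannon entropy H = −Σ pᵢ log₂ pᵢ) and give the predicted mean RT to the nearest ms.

Entropy contributions −pᵢ log₂ pᵢ: 0.5179, 0.5260, 0.5298; sum H = 1.5737 bits.
RT = a + bH = 200 + 145·1.5737 = 428.19 ms.

428 ms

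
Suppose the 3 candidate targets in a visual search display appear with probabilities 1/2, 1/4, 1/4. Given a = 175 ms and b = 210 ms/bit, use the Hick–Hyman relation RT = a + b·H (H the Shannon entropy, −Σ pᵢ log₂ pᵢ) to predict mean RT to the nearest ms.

490 ms

H = −Σ pᵢ log₂ pᵢ = 0.5·1 + 0.25·2 + 0.25·2 = 1.500 bits.
RT = 175 + 210 × 1.500 = 490.00 ms.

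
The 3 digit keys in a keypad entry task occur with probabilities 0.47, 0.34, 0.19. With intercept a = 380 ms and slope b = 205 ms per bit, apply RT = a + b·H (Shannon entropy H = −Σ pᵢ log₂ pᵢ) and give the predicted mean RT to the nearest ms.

687 ms

H = 0.47·log₂(1/0.47) + 0.34·log₂(1/0.34) + 0.19·log₂(1/0.19) = 1.4964 bits.
RT = 380 + 205 × 1.4964 = 686.75 ms.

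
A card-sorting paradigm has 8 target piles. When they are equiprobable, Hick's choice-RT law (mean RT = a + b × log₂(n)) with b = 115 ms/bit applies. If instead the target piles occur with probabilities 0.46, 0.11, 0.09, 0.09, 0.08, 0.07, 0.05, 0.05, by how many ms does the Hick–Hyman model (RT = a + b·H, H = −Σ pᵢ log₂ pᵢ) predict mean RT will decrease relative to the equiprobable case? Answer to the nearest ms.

The RT saving is b·ΔH. Equiprobable H₀ = log₂(8) = 3.0000 bits; with the given probabilities H = 2.4832 bits.
b·(H₀ − H) = 115 × (3.0000 − 2.4832) = 59.43 ms.

59 ms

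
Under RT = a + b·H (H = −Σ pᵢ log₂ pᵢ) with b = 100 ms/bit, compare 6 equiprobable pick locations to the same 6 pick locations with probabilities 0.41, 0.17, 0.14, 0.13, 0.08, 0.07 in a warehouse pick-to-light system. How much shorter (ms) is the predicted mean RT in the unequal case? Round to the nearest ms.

The RT saving is b·ΔH. Equiprobable H₀ = log₂(6) = 2.5850 bits; with the given probabilities H = 2.3018 bits.
b·(H₀ − H) = 100 × (2.5850 − 2.3018) = 28.32 ms.

28 ms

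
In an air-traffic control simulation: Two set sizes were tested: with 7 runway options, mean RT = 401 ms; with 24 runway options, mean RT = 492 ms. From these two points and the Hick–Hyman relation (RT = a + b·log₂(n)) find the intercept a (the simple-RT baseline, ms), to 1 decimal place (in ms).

257.3 ms

b = (RT₂ − RT₁)/(log₂ n₂ − log₂ n₁) = (492 − 401)/(4.5850 − 2.8074) = 51.192 ms/bit.
a = RT₁ − b·log₂ n₁ = 401 − 51.192 × 2.8074 = 257.285 ms.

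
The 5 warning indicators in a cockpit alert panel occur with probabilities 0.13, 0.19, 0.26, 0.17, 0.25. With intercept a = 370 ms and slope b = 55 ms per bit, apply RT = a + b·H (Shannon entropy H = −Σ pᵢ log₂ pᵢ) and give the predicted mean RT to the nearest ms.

495 ms

Entropy contributions −pᵢ log₂ pᵢ: 0.3826, 0.4552, 0.5053, 0.4346, 0.5000; sum H = 2.2777 bits.
RT = a + bH = 370 + 55·2.2777 = 495.28 ms.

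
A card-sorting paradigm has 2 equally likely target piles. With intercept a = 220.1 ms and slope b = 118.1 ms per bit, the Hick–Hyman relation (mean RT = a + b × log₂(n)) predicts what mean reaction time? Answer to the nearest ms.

log₂(2) = 1 bits, so RT = 220.1 + 118.1 × 1 ≈ 338.200 ms.

338 ms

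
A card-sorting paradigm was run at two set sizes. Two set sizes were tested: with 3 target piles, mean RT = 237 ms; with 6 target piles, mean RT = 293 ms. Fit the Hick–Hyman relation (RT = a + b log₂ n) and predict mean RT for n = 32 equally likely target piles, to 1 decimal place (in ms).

RT is linear in log₂ n, so two points fix the line:
  b = (293 − 237) / (log₂ 6 − log₂ 3) = 56 / (2.5850 − 1.5850) = 56.000 ms/bit
  a = 237 − 56.000 × 1.5850 = 148.242 ms
Then RT(32) = 148.242 + 56.000 × log₂ 32 = 148.242 + 56.000 × 5 ≈ 428.242 ms.

428.2 ms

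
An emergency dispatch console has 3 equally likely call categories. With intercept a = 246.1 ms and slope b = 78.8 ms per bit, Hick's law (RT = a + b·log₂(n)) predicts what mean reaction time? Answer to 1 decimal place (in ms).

371.0 ms

log₂(3) = 1.5850 bits, so RT = 246.1 + 78.8 × 1.5850 ≈ 370.995 ms.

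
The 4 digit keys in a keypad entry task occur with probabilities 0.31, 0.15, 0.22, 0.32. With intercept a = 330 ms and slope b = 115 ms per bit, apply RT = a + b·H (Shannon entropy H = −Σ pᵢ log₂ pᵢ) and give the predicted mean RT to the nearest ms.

553 ms

H = 0.31·log₂(1/0.31) + 0.15·log₂(1/0.15) + 0.22·log₂(1/0.22) + 0.32·log₂(1/0.32) = 1.9409 bits.
RT = 330 + 115 × 1.9409 = 553.21 ms.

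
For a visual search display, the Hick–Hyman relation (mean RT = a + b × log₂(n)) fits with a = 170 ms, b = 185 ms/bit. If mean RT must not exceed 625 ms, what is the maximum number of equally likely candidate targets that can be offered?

5

Set 170 + 185·log₂ n ≤ 625 → log₂ n ≤ (625 − 170)/185 = 2.4595.
So n ≤ 2^2.4595 = 5.500; the largest integer n is 5.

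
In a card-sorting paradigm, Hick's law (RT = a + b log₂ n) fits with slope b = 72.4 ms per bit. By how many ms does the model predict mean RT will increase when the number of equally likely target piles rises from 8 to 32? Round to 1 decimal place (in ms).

144.8 ms

The intercept a cancels: ΔRT = b·(log₂ n₂ − log₂ n₁) = b·log₂(n₂/n₁).
log₂(32) − log₂(8) = log₂(32/8) = log₂(4) = 2.
ΔRT = 72.4 × 2.0000 = 144.800 ms.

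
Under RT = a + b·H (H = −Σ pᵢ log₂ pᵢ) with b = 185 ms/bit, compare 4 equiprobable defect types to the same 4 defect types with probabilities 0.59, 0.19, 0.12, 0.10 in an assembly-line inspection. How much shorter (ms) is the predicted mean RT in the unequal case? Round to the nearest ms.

73 ms

The RT saving is b·ΔH. Equiprobable H₀ = log₂(4) = 2.0000 bits; with the given probabilities H = 1.6036 bits.
b·(H₀ − H) = 185 × (2.0000 − 1.6036) = 73.33 ms.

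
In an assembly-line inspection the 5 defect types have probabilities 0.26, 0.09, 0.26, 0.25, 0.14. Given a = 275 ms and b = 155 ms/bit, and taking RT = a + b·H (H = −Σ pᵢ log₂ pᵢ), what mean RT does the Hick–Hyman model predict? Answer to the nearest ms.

619 ms

H = 0.26·log₂(1/0.26) + 0.09·log₂(1/0.09) + 0.26·log₂(1/0.26) + 0.25·log₂(1/0.25) + 0.14·log₂(1/0.14) = 2.2203 bits.
RT = 275 + 155 × 2.2203 = 619.15 ms.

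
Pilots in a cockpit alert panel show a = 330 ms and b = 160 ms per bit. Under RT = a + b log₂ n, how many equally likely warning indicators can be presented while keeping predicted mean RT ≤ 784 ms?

160·log₂ n ≤ 784 − 330 = 454, giving log₂ n ≤ 2.8375 and n ≤ 7.148. The largest whole number is 7.

7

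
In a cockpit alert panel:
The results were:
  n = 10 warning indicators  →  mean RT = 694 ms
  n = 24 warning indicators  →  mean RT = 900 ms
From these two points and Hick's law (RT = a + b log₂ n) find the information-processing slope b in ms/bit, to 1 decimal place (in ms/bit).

The slope on a log₂ axis is (900 − 694) / (4.5850 − 3.3219) = 163.099 ms/bit.

163.1 ms/bit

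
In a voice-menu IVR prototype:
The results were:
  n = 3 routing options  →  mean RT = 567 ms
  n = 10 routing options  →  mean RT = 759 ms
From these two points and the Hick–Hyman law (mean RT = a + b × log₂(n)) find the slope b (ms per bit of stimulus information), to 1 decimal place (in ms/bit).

110.5 ms/bit

Slope: b = (759 − 567) / (log₂ 10 − log₂ 3) = 192/1.7370 = 110.538 ms/bit.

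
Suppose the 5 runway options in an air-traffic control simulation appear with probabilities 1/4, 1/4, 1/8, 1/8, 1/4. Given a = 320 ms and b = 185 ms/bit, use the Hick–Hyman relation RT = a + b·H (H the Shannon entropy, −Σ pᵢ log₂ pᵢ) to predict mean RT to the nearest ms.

Each term −pᵢ log₂ pᵢ: 0.25·2 + 0.25·2 + 0.125·3 + 0.125·3 + 0.25·2; summed, H = 2.250 bits.
Mean RT = a + bH = 320 + 185·2.250 = 736.25 ms.

736 ms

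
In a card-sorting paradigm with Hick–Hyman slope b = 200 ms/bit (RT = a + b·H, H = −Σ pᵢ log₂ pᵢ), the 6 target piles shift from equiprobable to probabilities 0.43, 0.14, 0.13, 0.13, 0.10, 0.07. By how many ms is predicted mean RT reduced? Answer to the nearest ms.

60 ms

The RT saving is b·ΔH. Equiprobable H₀ = log₂(6) = 2.5850 bits; with the given probabilities H = 2.2867 bits.
b·(H₀ − H) = 200 × (2.5850 − 2.2867) = 59.65 ms.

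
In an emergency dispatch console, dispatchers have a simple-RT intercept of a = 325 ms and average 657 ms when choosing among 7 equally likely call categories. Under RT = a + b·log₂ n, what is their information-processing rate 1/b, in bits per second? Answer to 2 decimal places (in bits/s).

Choice component = 657 − 325 = 332 ms over log₂(7) = 2.8074 bits.
b = 332 / 2.8074 = 118.261 ms/bit, so 1/b = 8.456 bits/s.

8.46 bits/s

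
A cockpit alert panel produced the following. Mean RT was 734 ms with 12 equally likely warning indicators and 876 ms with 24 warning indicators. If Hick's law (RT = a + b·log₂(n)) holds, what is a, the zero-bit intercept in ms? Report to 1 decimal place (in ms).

The slope on a log₂ axis is (876 − 734) / (4.5850 − 3.5850) = 142.000 ms/bit.
Intercept: a = 734 − 142.000·log₂(12) = 224.935 ms.

224.9 ms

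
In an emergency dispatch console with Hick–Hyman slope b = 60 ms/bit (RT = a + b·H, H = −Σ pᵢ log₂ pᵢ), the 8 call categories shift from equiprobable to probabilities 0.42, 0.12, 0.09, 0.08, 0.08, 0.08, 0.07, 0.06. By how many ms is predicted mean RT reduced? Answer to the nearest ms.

The RT saving is b·ΔH. Equiprobable H₀ = log₂(8) = 3.0000 bits; with the given probabilities H = 2.5920 bits.
b·(H₀ − H) = 60 × (3.0000 − 2.5920) = 24.48 ms.

24 ms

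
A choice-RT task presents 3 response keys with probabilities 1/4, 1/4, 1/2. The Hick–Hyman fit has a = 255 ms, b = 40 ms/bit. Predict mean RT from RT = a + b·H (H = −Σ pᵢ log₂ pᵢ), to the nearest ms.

Each term −pᵢ log₂ pᵢ: 0.25·2 + 0.25·2 + 0.5·1; summed, H = 1.500 bits.
Mean RT = a + bH = 255 + 40·1.500 = 315.00 ms.

315 ms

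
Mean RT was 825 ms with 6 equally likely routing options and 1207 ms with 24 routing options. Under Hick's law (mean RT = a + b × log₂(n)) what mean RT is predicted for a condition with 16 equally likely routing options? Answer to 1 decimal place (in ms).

RT is linear in log₂ n, so two points fix the line:
  b = (1207 − 825) / (log₂ 24 − log₂ 6) = 382 / (4.5850 − 2.5850) = 191.000 ms/bit
  a = 825 − 191.000 × 2.5850 = 331.272 ms
Then RT(16) = 331.272 + 191.000 × log₂ 16 = 331.272 + 191.000 × 4 ≈ 1095.272 ms.

1095.3 ms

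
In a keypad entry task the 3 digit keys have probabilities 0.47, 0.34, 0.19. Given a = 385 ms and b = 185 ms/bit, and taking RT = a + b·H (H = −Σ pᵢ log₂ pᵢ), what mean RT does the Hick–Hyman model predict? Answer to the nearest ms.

Entropy contributions −pᵢ log₂ pᵢ: 0.5120, 0.5292, 0.4552; sum H = 1.4964 bits.
RT = a + bH = 385 + 185·1.4964 = 661.83 ms.

662 ms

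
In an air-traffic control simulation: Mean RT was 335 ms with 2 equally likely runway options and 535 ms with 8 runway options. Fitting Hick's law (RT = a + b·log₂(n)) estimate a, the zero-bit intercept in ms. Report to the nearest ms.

235 ms

Slope: b = (535 − 335) / (log₂ 8 − log₂ 2) = 200/2.0000 = 100 ms/bit.
a = RT₁ − b·log₂ n₁ = 335 − 100 × 1 = 235.000 ms.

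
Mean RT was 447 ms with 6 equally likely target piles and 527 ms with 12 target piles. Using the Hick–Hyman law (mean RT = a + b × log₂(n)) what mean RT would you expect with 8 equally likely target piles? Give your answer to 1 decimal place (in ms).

RT is linear in log₂ n, so two points fix the line:
  b = (527 − 447) / (log₂ 12 − log₂ 6) = 80 / (3.5850 − 2.5850) = 80.000 ms/bit
  a = 447 − 80.000 × 2.5850 = 240.203 ms
Then RT(8) = 240.203 + 80.000 × log₂ 8 = 240.203 + 80.000 × 3 ≈ 480.203 ms.

480.2 ms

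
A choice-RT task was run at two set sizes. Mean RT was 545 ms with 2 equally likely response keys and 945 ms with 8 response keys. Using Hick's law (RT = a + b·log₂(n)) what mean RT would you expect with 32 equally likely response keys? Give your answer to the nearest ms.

1345 ms

Solve the two-equation system in a and b:
  b = (945 − 545) / (log₂ 8 − log₂ 2) = 400 / (3 − 1) = 200 ms/bit
  a = 545 − 200 × 1 = 345 ms
Then RT(32) = 345 + 200 × log₂ 32 = 345 + 200 × 5 ≈ 1345.000 ms.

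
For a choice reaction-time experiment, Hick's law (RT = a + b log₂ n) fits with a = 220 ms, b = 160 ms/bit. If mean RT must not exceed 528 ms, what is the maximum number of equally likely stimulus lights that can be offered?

3

Set 220 + 160·log₂ n ≤ 528 → log₂ n ≤ (528 − 220)/160 = 1.9250.
So n ≤ 2^1.9250 = 3.797; the largest integer n is 3.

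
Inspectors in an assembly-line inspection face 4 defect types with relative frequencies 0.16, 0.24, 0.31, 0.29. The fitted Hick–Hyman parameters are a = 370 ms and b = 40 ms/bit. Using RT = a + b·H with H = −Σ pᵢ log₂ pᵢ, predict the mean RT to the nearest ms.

Entropy contributions −pᵢ log₂ pᵢ: 0.4230, 0.4941, 0.5238, 0.5179; sum H = 1.9588 bits.
RT = a + bH = 370 + 40·1.9588 = 448.35 ms.

448 ms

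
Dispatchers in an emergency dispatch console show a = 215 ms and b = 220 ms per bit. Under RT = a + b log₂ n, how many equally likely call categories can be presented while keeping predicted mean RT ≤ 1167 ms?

Information budget: (1167 − 215)/220 = 4.3273 bits, so n ≤ 2^4.3273 = 20.074 → at most 20.

20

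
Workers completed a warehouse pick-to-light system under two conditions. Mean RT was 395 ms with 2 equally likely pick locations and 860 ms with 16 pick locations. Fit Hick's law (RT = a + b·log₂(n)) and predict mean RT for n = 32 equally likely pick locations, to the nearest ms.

With log₂ n on the abscissa the relation is linear; from the two conditions:
  b = (860 − 395) / (log₂ 16 − log₂ 2) = 465 / (4 − 1) = 155 ms/bit
  a = 395 − 155 × 1 = 240 ms
Then RT(32) = 240 + 155 × log₂ 32 = 240 + 155 × 5 ≈ 1015.000 ms.

1015 ms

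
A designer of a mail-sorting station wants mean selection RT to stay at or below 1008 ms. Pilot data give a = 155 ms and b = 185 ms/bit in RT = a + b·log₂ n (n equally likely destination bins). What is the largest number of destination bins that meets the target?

185·log₂ n ≤ 1008 − 155 = 853, giving log₂ n ≤ 4.6108 and n ≤ 24.434. The largest whole number is 24.

24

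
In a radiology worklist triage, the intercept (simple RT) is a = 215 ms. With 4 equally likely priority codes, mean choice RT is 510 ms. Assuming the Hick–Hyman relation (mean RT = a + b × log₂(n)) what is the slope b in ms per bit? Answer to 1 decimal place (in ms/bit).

147.5 ms/bit

b = (510 − 215) / log₂(4) = 295 / 2 = 147.500 ms/bit.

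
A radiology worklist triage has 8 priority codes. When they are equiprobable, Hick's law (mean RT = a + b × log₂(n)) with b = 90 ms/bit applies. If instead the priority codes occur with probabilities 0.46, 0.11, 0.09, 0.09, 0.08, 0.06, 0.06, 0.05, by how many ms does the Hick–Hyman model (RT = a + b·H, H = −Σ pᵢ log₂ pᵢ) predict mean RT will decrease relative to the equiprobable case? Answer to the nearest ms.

The RT saving is b·ΔH. Equiprobable H₀ = log₂(8) = 3.0000 bits; with the given probabilities H = 2.4856 bits.
b·(H₀ − H) = 90 × (3.0000 − 2.4856) = 46.30 ms.

46 ms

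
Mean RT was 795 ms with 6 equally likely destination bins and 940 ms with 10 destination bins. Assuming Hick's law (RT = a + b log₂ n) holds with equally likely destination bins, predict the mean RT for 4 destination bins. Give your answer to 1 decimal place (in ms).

679.9 ms

Solve the two-equation system in a and b:
  b = (940 − 795) / (log₂ 10 − log₂ 6) = 145 / (3.3219 − 2.5850) = 196.753 ms/bit
  a = 795 − 196.753 × 2.5850 = 286.402 ms
Then RT(4) = 286.402 + 196.753 × log₂ 4 = 286.402 + 196.753 × 2 ≈ 679.907 ms.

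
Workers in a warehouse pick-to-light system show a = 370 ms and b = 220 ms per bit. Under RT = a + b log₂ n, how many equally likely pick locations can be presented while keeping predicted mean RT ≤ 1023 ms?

Information budget: (1023 − 370)/220 = 2.9682 bits, so n ≤ 2^2.9682 = 7.825 → at most 7.

7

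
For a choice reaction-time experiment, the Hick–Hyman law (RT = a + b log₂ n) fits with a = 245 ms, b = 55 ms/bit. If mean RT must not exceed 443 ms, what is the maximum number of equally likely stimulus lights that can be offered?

12

55·log₂ n ≤ 443 − 245 = 198, giving log₂ n ≤ 3.6000 and n ≤ 12.126. The largest whole number is 12.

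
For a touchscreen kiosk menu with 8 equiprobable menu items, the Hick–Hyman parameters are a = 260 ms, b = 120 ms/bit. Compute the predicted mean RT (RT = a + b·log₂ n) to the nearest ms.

log₂(8) = 3 bits, so RT = 260 + 120 × 3 ≈ 620.000 ms.

620 ms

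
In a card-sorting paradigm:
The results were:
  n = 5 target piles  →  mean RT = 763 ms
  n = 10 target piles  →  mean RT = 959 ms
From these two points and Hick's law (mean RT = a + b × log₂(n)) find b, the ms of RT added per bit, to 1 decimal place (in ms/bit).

Slope: b = (959 − 763) / (log₂ 10 − log₂ 5) = 196/1.0000 = 196.000 ms/bit.

196.0 ms/bit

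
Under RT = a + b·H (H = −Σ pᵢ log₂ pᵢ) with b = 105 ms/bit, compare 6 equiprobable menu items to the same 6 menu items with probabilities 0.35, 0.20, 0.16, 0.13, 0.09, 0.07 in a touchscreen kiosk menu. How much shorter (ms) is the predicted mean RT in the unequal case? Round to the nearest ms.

21 ms

The RT saving is b·ΔH. Equiprobable H₀ = log₂(6) = 2.5850 bits; with the given probabilities H = 2.3814 bits.
b·(H₀ − H) = 105 × (2.5850 − 2.3814) = 21.38 ms.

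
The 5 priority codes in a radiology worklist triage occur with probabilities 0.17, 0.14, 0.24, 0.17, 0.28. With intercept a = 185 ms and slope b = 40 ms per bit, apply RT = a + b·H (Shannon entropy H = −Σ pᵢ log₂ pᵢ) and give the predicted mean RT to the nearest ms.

Entropy contributions −pᵢ log₂ pᵢ: 0.4346, 0.3971, 0.4941, 0.4346, 0.5142; sum H = 2.2746 bits.
RT = a + bH = 185 + 40·2.2746 = 275.99 ms.

276 ms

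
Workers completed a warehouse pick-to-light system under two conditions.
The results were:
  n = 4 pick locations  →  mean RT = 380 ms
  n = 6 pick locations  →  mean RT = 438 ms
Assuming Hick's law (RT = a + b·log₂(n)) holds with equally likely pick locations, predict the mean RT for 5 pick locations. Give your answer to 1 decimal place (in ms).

411.9 ms

With log₂ n on the abscissa the relation is linear; from the two conditions:
  b = (438 − 380) / (log₂ 6 − log₂ 4) = 58 / (2.5850 − 2) = 99.152 ms/bit
  a = 380 − 99.152 × 2 = 181.697 ms
Then RT(5) = 181.697 + 99.152 × log₂ 5 = 181.697 + 99.152 × 2.3219 ≈ 411.920 ms.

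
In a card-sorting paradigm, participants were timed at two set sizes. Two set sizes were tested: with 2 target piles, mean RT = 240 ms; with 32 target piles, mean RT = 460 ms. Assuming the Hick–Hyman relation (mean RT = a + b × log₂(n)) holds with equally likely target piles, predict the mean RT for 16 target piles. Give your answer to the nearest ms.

Solve the two-equation system in a and b:
  b = (460 − 240) / (log₂ 32 − log₂ 2) = 220 / (5 − 1) = 55 ms/bit
  a = 240 − 55 × 1 = 185 ms
Then RT(16) = 185 + 55 × log₂ 16 = 185 + 55 × 4 ≈ 405.000 ms.

405 ms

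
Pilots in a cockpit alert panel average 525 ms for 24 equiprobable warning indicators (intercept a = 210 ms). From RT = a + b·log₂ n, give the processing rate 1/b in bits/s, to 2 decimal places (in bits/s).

14.56 bits/s

b = (525 − 210)/log₂ 24 = 315/4.5850 = 68.703 ms per bit = 0.06870 s/bit; the reciprocal is 14.555 bits/s.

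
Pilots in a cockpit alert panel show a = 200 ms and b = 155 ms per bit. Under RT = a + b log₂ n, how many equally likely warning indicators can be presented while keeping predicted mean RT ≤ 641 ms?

155·log₂ n ≤ 641 − 200 = 441, giving log₂ n ≤ 2.8452 and n ≤ 7.186. The largest whole number is 7.

7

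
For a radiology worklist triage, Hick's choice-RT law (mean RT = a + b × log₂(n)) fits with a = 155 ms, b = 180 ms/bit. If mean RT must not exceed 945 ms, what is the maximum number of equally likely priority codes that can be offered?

180·log₂ n ≤ 945 − 155 = 790, giving log₂ n ≤ 4.3889 and n ≤ 20.950. The largest whole number is 20.

20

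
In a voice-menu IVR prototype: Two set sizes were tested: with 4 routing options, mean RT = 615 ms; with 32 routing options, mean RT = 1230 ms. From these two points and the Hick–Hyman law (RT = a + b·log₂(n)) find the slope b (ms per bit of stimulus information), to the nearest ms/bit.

205 ms/bit

The slope on a log₂ axis is (1230 − 615) / (5 − 2) = 205 ms/bit.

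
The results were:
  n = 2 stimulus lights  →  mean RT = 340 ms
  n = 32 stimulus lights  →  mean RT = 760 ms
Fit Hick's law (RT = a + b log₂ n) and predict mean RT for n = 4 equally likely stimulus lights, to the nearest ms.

Solve the two-equation system in a and b:
  b = (760 − 340) / (log₂ 32 − log₂ 2) = 420 / (5 − 1) = 105 ms/bit
  a = 340 − 105 × 1 = 235 ms
Then RT(4) = 235 + 105 × log₂ 4 = 235 + 105 × 2 ≈ 445.000 ms.

445 ms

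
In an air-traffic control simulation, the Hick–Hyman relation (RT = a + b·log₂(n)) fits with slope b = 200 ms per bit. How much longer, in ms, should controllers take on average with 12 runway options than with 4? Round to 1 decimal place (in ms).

ΔRT = (a + b log₂ n₂) − (a + b log₂ n₁) = b·(log₂ n₂ − log₂ n₁).
log₂(12) − log₂(4) = 3.5850 − 2 = 1.5850.
ΔRT = 200 × 1.5850 = 316.993 ms.

317.0 ms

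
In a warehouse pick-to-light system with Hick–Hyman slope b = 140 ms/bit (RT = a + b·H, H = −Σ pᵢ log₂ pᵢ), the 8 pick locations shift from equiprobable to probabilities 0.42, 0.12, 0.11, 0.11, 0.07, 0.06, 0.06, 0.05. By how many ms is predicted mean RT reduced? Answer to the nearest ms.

Equiprobable entropy H₀ = log₂ 8 = 3.0000 bits.
Skewed entropy H = −Σ pᵢ log₂ pᵢ = 2.5650 bits.
ΔRT = b·(H₀ − H) = 140 × 0.4350 = 60.90 ms.

61 ms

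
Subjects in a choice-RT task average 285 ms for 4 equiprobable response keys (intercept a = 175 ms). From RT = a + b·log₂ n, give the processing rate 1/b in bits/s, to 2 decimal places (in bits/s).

18.18 bits/s

Choice component = 285 − 175 = 110 ms over log₂(4) = 2 bits.
b = 110 / 2 = 55.000 ms/bit, so 1/b = 18.182 bits/s.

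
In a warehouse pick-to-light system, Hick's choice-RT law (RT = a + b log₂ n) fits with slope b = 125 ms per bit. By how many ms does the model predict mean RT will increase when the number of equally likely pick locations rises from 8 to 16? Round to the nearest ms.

ΔRT = (a + b log₂ n₂) − (a + b log₂ n₁) = b·(log₂ n₂ − log₂ n₁).
log₂(16) − log₂(8) = log₂(16/8) = log₂(2) = 1.
ΔRT = 125 × 1.0000 = 125.000 ms.

125 ms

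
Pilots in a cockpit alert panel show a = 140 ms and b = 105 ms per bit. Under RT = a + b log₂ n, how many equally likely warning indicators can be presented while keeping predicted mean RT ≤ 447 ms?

Set 140 + 105·log₂ n ≤ 447 → log₂ n ≤ (447 − 140)/105 = 2.9238.
So n ≤ 2^2.9238 = 7.588; the largest integer n is 7.

7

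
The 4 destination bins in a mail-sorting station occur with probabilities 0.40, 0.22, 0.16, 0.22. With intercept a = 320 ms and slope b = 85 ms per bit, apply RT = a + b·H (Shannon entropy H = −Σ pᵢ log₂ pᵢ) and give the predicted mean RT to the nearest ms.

H = 0.40·log₂(1/0.40) + 0.22·log₂(1/0.22) + 0.16·log₂(1/0.16) + 0.22·log₂(1/0.22) = 1.9129 bits.
RT = 320 + 85 × 1.9129 = 482.60 ms.

483 ms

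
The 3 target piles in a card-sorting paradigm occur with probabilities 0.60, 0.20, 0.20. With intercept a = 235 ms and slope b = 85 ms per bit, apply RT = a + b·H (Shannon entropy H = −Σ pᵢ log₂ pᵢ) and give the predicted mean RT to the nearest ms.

352 ms

Entropy contributions −pᵢ log₂ pᵢ: 0.4422, 0.4644, 0.4644; sum H = 1.3710 bits.
RT = a + bH = 235 + 85·1.3710 = 351.53 ms.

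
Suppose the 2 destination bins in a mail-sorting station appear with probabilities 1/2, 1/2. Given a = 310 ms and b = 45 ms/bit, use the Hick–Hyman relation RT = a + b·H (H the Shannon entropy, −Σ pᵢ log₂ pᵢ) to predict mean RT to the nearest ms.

355 ms

Each term −pᵢ log₂ pᵢ: 0.5·1 + 0.5·1; summed, H = 1.000 bits.
Mean RT = a + bH = 310 + 45·1.000 = 355.00 ms.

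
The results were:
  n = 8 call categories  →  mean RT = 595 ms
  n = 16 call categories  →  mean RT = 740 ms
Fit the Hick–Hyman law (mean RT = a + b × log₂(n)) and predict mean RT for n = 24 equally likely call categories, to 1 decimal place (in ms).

824.8 ms

Fit slope and intercept:
  b = (740 − 595) / (log₂ 16 − log₂ 8) = 145 / (4 − 3) = 145.000 ms/bit
  a = 595 − 145.000 × 3 = 160.000 ms
Then RT(24) = 160.000 + 145.000 × log₂ 24 = 160.000 + 145.000 × 4.5850 ≈ 824.820 ms.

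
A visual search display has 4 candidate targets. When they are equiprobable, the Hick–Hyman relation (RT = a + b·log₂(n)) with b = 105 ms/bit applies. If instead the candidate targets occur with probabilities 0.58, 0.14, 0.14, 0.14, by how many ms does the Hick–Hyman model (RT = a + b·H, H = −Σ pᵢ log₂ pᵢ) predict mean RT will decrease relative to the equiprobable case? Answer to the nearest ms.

Equiprobable entropy H₀ = log₂ 4 = 2.0000 bits.
Skewed entropy H = −Σ pᵢ log₂ pᵢ = 1.6471 bits.
ΔRT = b·(H₀ − H) = 105 × 0.3529 = 37.05 ms.

37 ms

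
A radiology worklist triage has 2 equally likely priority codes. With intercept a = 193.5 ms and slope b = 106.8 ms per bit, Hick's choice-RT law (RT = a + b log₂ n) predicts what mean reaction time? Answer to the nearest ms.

log₂(2) = 1 bits, so RT = 193.5 + 106.8 × 1 ≈ 300.300 ms.

300 ms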